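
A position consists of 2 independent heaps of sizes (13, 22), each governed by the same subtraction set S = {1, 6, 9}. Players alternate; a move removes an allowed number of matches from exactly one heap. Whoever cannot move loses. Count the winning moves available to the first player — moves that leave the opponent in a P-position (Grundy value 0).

4

All heaps use S = {1, 6, 9}:
G(0) = 0
G(1) = mex{0} = 1
G(2) = mex{1} = 0
G(3) = mex{0} = 1
G(4) = mex{1} = 0
G(5) = mex{0} = 1
G(6) = mex{1,0} = 2
G(7) = mex{2,1} = 0
G(8) = mex{0,0} = 1
G(9) = mex{1,1,0} = 2
G(10) = mex{2,0,1} = 3
G(11) = mex{3,1,0} = 2
G(12) = mex{2,2,1} = 0
G(13) = mex{0,0,0} = 1
G(14) = mex{1,1,1} = 0
G(15) = mex{0,2,2} = 1
G(16) = mex{1,3,0} = 2
G(17) = mex{2,2,1} = 0
G(18) = mex{0,0,2} = 1
G(19) = mex{1,1,3} = 0
G(20) = mex{0,0,2} = 1
G(21) = mex{1,1,0} = 2
G(22) = mex{2,2,1} = 0
Heap A: G(13) = 1.
Heap B: G(22) = 0.
Combined Grundy value = 1 ⊕ 0 = 1.
A winning move leaves total XOR = 0, i.e. changes one component's Grundy value g to g ⊕ X where X is the current total.
Heap A: need g' = 1⊕1 = 0. Options: 13−1→G=0, 13−6→G=0, 13−9→G=0. Hits: 3.
Heap B: need g' = 0⊕1 = 1. Options: 22−1→G=2, 22−6→G=2, 22−9→G=1. Hits: 1.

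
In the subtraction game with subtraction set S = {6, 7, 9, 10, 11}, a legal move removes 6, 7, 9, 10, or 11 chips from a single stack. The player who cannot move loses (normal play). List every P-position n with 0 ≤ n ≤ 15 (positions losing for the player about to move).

n :  0  1  2  3  4  5  6  7  8  9 10 11 12 13 14 15
G :  0  0  0  0  0  0  1  1  1  1  1  1  2  2  2  2
P-positions are exactly the n with G(n) = 0.

0, 1, 2, 3, 4, 5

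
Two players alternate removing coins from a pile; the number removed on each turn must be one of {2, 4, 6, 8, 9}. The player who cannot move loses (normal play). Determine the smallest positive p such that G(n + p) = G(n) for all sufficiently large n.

11

n :  0  1  2  3  4  5  6  7  8  9 10 11 12 13 14 15 16 17 18 19 20 21 22 23
G :  0  0  1  1  2  2  3  3  4  4  5  0  0  1  1  2  2  3  3  4  4  5  0  0
G(n+11) = G(n) holds for n = 0,…,8 (a full window of length max(S) = 9), so the sequence is purely periodic with period 11.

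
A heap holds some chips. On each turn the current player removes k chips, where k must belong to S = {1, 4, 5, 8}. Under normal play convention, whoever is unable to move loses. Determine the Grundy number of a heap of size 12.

1

n :  0  1  2  3  4  5  6  7  8  9 10 11 12
G :  0  1  0  1  2  3  2  3  4  0  1  0  1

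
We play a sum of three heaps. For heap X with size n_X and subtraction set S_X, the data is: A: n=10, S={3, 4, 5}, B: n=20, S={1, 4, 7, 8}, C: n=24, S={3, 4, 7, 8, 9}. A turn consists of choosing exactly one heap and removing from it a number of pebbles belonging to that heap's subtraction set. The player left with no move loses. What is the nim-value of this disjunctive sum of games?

2

Heap A, S = {3, 4, 5}:
n :  0  1  2  3  4  5  6  7  8  9 10
G :  0  0  0  1  1  1  2  2  0  0  0
G_A(10) = 0.
Heap B, S = {1, 4, 7, 8}:
G(0) = 0
G(1) = mex{0} = 1
G(2) = mex{1} = 0
G(3) = mex{0} = 1
G(4) = mex{1,0} = 2
G(5) = mex{2,1} = 0
G(6) = mex{0,0} = 1
G(7) = mex{1,1,0} = 2
G(8) = mex{2,2,1,0} = 3
G(9) = mex{3,0,0,1} = 2
G(10) = mex{2,1,1,0} = 3
G(11) = mex{3,2,2,1} = 0
G(12) = mex{0,3,0,2} = 1
G(13) = mex{1,2,1,0} = 3
G(14) = mex{3,3,2,1} = 0
G(15) = mex{0,0,3,2} = 1
G(16) = mex{1,1,2,3} = 0
G(17) = mex{0,3,3,2} = 1
G(18) = mex{1,0,0,3} = 2
G(19) = mex{2,1,1,0} = 3
G(20) = mex{3,0,3,1} = 2
G_B(20) = 2.
Heap C, S = {3, 4, 7, 8, 9}:
G(0) = 0
G(1) = mex{} = 0
G(2) = mex{} = 0
G(3) = mex{0} = 1
G(4) = mex{0,0} = 1
G(5) = mex{0,0} = 1
G(6) = mex{1,0} = 2
G(7) = mex{1,1,0} = 2
G(8) = mex{1,1,0,0} = 2
G(9) = mex{2,1,0,0,0} = 3
G(10) = mex{2,2,1,0,0} = 3
G(11) = mex{2,2,1,1,0} = 3
G(12) = mex{3,2,1,1,1} = 0
G(13) = mex{3,3,2,1,1} = 0
G(14) = mex{3,3,2,2,1} = 0
G(15) = mex{0,3,2,2,2} = 1
G(16) = mex{0,0,3,2,2} = 1
G(17) = mex{0,0,3,3,2} = 1
G(18) = mex{1,0,3,3,3} = 2
G(19) = mex{1,1,0,3,3} = 2
G(20) = mex{1,1,0,0,3} = 2
G(21) = mex{2,1,0,0,0} = 3
G(22) = mex{2,2,1,0,0} = 3
G(23) = mex{2,2,1,1,0} = 3
G(24) = mex{3,2,1,1,1} = 0
G_C(24) = 0.
Combined Grundy value = 0 ⊕ 2 ⊕ 0 = 2.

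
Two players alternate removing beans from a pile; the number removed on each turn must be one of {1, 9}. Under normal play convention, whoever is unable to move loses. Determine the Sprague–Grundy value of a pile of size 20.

0

G(0) = 0
G(1) = mex{0} = 1
G(2) = mex{1} = 0
G(3) = mex{0} = 1
G(4) = mex{1} = 0
G(5) = mex{0} = 1
G(6) = mex{1} = 0
G(7) = mex{0} = 1
G(8) = mex{1} = 0
G(9) = mex{0,0} = 1
G(10) = mex{1,1} = 0
G(11) = mex{0,0} = 1
G(12) = mex{1,1} = 0
G(13) = mex{0,0} = 1
G(14) = mex{1,1} = 0
G(15) = mex{0,0} = 1
G(16) = mex{1,1} = 0
G(17) = mex{0,0} = 1
G(18) = mex{1,1} = 0
G(19) = mex{0,0} = 1
G(20) = mex{1,1} = 0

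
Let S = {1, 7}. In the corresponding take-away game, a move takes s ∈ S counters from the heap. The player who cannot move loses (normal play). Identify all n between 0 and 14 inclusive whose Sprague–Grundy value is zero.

0, 2, 4, 6, 8, 10, 12, 14

G(0) = 0
G(1) = mex{0} = 1
G(2) = mex{1} = 0
G(3) = mex{0} = 1
G(4) = mex{1} = 0
G(5) = mex{0} = 1
G(6) = mex{1} = 0
G(7) = mex{0,0} = 1
G(8) = mex{1,1} = 0
G(9) = mex{0,0} = 1
G(10) = mex{1,1} = 0
G(11) = mex{0,0} = 1
G(12) = mex{1,1} = 0
G(13) = mex{0,0} = 1
G(14) = mex{1,1} = 0
P-positions are exactly the n with G(n) = 0.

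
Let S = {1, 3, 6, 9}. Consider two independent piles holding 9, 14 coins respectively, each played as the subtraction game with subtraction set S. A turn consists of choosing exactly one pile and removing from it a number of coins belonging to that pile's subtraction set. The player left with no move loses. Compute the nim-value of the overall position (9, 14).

All piles use S = {1, 3, 6, 9}:
G(0) = 0
G(1) = mex{0} = 1
G(2) = mex{1} = 0
G(3) = mex{0,0} = 1
G(4) = mex{1,1} = 0
G(5) = mex{0,0} = 1
G(6) = mex{1,1,0} = 2
G(7) = mex{2,0,1} = 3
G(8) = mex{3,1,0} = 2
G(9) = mex{2,2,1,0} = 3
G(10) = mex{3,3,0,1} = 2
G(11) = mex{2,2,1,0} = 3
G(12) = mex{3,3,2,1} = 0
G(13) = mex{0,2,3,0} = 1
G(14) = mex{1,3,2,1} = 0
Pile A: G(9) = 3.
Pile B: G(14) = 0.
Combined Grundy value = 3 ⊕ 0 = 3.

3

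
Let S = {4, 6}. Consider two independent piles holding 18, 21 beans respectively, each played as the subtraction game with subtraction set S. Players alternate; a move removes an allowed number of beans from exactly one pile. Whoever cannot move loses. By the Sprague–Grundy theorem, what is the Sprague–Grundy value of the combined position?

2

All piles use S = {4, 6}:
G(0) = 0
G(1) = mex{} = 0
G(2) = mex{} = 0
G(3) = mex{} = 0
G(4) = mex{0} = 1
G(5) = mex{0} = 1
G(6) = mex{0,0} = 1
G(7) = mex{0,0} = 1
G(8) = mex{1,0} = 2
G(9) = mex{1,0} = 2
G(10) = mex{1,1} = 0
G(11) = mex{1,1} = 0
G(12) = mex{2,1} = 0
G(13) = mex{2,1} = 0
G(14) = mex{0,2} = 1
G(15) = mex{0,2} = 1
G(16) = mex{0,0} = 1
G(17) = mex{0,0} = 1
G(18) = mex{1,0} = 2
G(19) = mex{1,0} = 2
G(20) = mex{1,1} = 0
G(21) = mex{1,1} = 0
Pile A: G(18) = 2.
Pile B: G(21) = 0.
Combined Grundy value = 2 ⊕ 0 = 2.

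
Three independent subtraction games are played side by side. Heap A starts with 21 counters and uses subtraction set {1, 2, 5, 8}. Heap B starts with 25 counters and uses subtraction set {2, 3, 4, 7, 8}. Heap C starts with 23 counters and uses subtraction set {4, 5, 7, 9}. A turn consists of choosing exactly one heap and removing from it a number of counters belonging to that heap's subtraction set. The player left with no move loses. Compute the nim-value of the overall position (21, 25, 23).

Heap A, S = {1, 2, 5, 8}:
G(0) = 0
G(1) = mex{0} = 1
G(2) = mex{1,0} = 2
G(3) = mex{2,1} = 0
G(4) = mex{0,2} = 1
G(5) = mex{1,0,0} = 2
G(6) = mex{2,1,1} = 0
G(7) = mex{0,2,2} = 1
G(8) = mex{1,0,0,0} = 2
G(9) = mex{2,1,1,1} = 0
G(10) = mex{0,2,2,2} = 1
G(11) = mex{1,0,0,0} = 2
G(12) = mex{2,1,1,1} = 0
G(13) = mex{0,2,2,2} = 1
G(14) = mex{1,0,0,0} = 2
G(15) = mex{2,1,1,1} = 0
G(16) = mex{0,2,2,2} = 1
G(17) = mex{1,0,0,0} = 2
G(18) = mex{2,1,1,1} = 0
G(19) = mex{0,2,2,2} = 1
G(20) = mex{1,0,0,0} = 2
G(21) = mex{2,1,1,1} = 0
G_A(21) = 0.
Heap B, S = {2, 3, 4, 7, 8}:
G(0) = 0
G(1) = mex{} = 0
G(2) = mex{0} = 1
G(3) = mex{0,0} = 1
G(4) = mex{1,0,0} = 2
G(5) = mex{1,1,0} = 2
G(6) = mex{2,1,1} = 0
G(7) = mex{2,2,1,0} = 3
G(8) = mex{0,2,2,0,0} = 1
G(9) = mex{3,0,2,1,0} = 4
G(10) = mex{1,3,0,1,1} = 2
G(11) = mex{4,1,3,2,1} = 0
G(12) = mex{2,4,1,2,2} = 0
G(13) = mex{0,2,4,0,2} = 1
G(14) = mex{0,0,2,3,0} = 1
G(15) = mex{1,0,0,1,3} = 2
G(16) = mex{1,1,0,4,1} = 2
G(17) = mex{2,1,1,2,4} = 0
G(18) = mex{2,2,1,0,2} = 3
G(19) = mex{0,2,2,0,0} = 1
G(20) = mex{3,0,2,1,0} = 4
G(21) = mex{1,3,0,1,1} = 2
G(22) = mex{4,1,3,2,1} = 0
G(23) = mex{2,4,1,2,2} = 0
G(24) = mex{0,2,4,0,2} = 1
G(25) = mex{0,0,2,3,0} = 1
G_B(25) = 1.
Heap C, S = {4, 5, 7, 9}:
n :  0  1  2  3  4  5  6  7  8  9 10 11 12 13 14 15 16 17 18 19 20 21 22 23
G :  0  0  0  0  1  1  1  1  2  2  2  2  3  0  0  0  0  1  1  1  1  2  2  2
G_C(23) = 2.
Combined Grundy value = 0 ⊕ 1 ⊕ 2 = 3.

3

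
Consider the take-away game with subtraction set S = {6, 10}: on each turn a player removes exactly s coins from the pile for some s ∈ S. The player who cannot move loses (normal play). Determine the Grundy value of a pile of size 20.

0

n :  0  1  2  3  4  5  6  7  8  9 10 11 12 13 14 15 16 17 18 19 20
G :  0  0  0  0  0  0  1  1  1  1  1  1  2  2  2  2  0  0  0  0  0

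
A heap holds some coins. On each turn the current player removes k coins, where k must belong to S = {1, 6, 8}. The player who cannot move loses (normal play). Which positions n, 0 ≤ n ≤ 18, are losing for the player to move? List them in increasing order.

0, 2, 4, 7, 9, 11, 14, 16, 18

n :  0  1  2  3  4  5  6  7  8  9 10 11 12 13 14 15 16 17 18
G :  0  1  0  1  0  1  2  0  1  0  1  0  1  2  0  1  0  1  0
P-positions are exactly the n with G(n) = 0.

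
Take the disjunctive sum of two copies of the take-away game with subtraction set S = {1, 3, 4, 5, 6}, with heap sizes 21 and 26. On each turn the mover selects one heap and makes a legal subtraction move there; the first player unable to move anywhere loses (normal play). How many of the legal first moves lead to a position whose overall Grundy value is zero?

All heaps use S = {1, 3, 4, 5, 6}:
n :  0  1  2  3  4  5  6  7  8  9 10 11 12 13 14 15 16 17 18 19 20 21 22 23 24 25 26
G :  0  1  0  1  2  3  2  3  4  0  1  0  1  2  3  2  3  4  0  1  0  1  2  3  2  3  4
Heap A: G(21) = 1.
Heap B: G(26) = 4.
Combined Grundy value = 1 ⊕ 4 = 5.
A winning move leaves total XOR = 0, i.e. changes one component's Grundy value g to g ⊕ X where X is the current total.
Heap A: need g' = 1⊕5 = 4. Options: 21−1→G=0, 21−3→G=0, 21−4→G=4, 21−5→G=3, 21−6→G=2. Hits: 1.
Heap B: need g' = 4⊕5 = 1. Options: 26−1→G=3, 26−3→G=3, 26−4→G=2, 26−5→G=1, 26−6→G=0. Hits: 1.

2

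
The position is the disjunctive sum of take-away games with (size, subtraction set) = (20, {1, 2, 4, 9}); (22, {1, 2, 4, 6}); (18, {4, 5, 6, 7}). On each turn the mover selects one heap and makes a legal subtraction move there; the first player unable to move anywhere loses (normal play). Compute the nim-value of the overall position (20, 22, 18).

Heap A, S = {1, 2, 4, 9}:
G(0) = 0
G(1) = mex{0} = 1
G(2) = mex{1,0} = 2
G(3) = mex{2,1} = 0
G(4) = mex{0,2,0} = 1
G(5) = mex{1,0,1} = 2
G(6) = mex{2,1,2} = 0
G(7) = mex{0,2,0} = 1
G(8) = mex{1,0,1} = 2
G(9) = mex{2,1,2,0} = 3
G(10) = mex{3,2,0,1} = 4
G(11) = mex{4,3,1,2} = 0
G(12) = mex{0,4,2,0} = 1
G(13) = mex{1,0,3,1} = 2
G(14) = mex{2,1,4,2} = 0
G(15) = mex{0,2,0,0} = 1
G(16) = mex{1,0,1,1} = 2
G(17) = mex{2,1,2,2} = 0
G(18) = mex{0,2,0,3} = 1
G(19) = mex{1,0,1,4} = 2
G(20) = mex{2,1,2,0} = 3
G_A(20) = 3.
Heap B, S = {1, 2, 4, 6}:
G(0) = 0
G(1) = mex{0} = 1
G(2) = mex{1,0} = 2
G(3) = mex{2,1} = 0
G(4) = mex{0,2,0} = 1
G(5) = mex{1,0,1} = 2
G(6) = mex{2,1,2,0} = 3
G(7) = mex{3,2,0,1} = 4
G(8) = mex{4,3,1,2} = 0
G(9) = mex{0,4,2,0} = 1
G(10) = mex{1,0,3,1} = 2
G(11) = mex{2,1,4,2} = 0
G(12) = mex{0,2,0,3} = 1
G(13) = mex{1,0,1,4} = 2
G(14) = mex{2,1,2,0} = 3
G(15) = mex{3,2,0,1} = 4
G(16) = mex{4,3,1,2} = 0
G(17) = mex{0,4,2,0} = 1
G(18) = mex{1,0,3,1} = 2
G(19) = mex{2,1,4,2} = 0
G(20) = mex{0,2,0,3} = 1
G(21) = mex{1,0,1,4} = 2
G(22) = mex{2,1,2,0} = 3
G_B(22) = 3.
Heap C, S = {4, 5, 6, 7}:
G(0) = 0
G(1) = mex{} = 0
G(2) = mex{} = 0
G(3) = mex{} = 0
G(4) = mex{0} = 1
G(5) = mex{0,0} = 1
G(6) = mex{0,0,0} = 1
G(7) = mex{0,0,0,0} = 1
G(8) = mex{1,0,0,0} = 2
G(9) = mex{1,1,0,0} = 2
G(10) = mex{1,1,1,0} = 2
G(11) = mex{1,1,1,1} = 0
G(12) = mex{2,1,1,1} = 0
G(13) = mex{2,2,1,1} = 0
G(14) = mex{2,2,2,1} = 0
G(15) = mex{0,2,2,2} = 1
G(16) = mex{0,0,2,2} = 1
G(17) = mex{0,0,0,2} = 1
G(18) = mex{0,0,0,0} = 1
G_C(18) = 1.
Combined Grundy value = 3 ⊕ 3 ⊕ 1 = 1.

1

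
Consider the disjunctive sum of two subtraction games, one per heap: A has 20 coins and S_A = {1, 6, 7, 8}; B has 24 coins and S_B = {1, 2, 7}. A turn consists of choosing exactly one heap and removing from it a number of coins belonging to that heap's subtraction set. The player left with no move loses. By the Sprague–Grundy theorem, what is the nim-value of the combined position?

3

Heap A, S = {1, 6, 7, 8}:
G(0) = 0
G(1) = mex{0} = 1
G(2) = mex{1} = 0
G(3) = mex{0} = 1
G(4) = mex{1} = 0
G(5) = mex{0} = 1
G(6) = mex{1,0} = 2
G(7) = mex{2,1,0} = 3
G(8) = mex{3,0,1,0} = 2
G(9) = mex{2,1,0,1} = 3
G(10) = mex{3,0,1,0} = 2
G(11) = mex{2,1,0,1} = 3
G(12) = mex{3,2,1,0} = 4
G(13) = mex{4,3,2,1} = 0
G(14) = mex{0,2,3,2} = 1
G(15) = mex{1,3,2,3} = 0
G(16) = mex{0,2,3,2} = 1
G(17) = mex{1,3,2,3} = 0
G(18) = mex{0,4,3,2} = 1
G(19) = mex{1,0,4,3} = 2
G(20) = mex{2,1,0,4} = 3
G_A(20) = 3.
Heap B, S = {1, 2, 7}:
n :  0  1  2  3  4  5  6  7  8  9 10 11 12 13 14 15 16 17 18 19 20 21 22 23 24
G :  0  1  2  0  1  2  0  1  2  0  1  2  0  1  2  0  1  2  0  1  2  0  1  2  0
G_B(24) = 0.
Combined Grundy value = 3 ⊕ 0 = 3.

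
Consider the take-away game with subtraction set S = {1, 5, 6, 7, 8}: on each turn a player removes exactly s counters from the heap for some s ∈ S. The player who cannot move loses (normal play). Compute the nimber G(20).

G(0) = 0
G(1) = mex{0} = 1
G(2) = mex{1} = 0
G(3) = mex{0} = 1
G(4) = mex{1} = 0
G(5) = mex{0,0} = 1
G(6) = mex{1,1,0} = 2
G(7) = mex{2,0,1,0} = 3
G(8) = mex{3,1,0,1,0} = 2
G(9) = mex{2,0,1,0,1} = 3
G(10) = mex{3,1,0,1,0} = 2
G(11) = mex{2,2,1,0,1} = 3
G(12) = mex{3,3,2,1,0} = 4
G(13) = mex{4,2,3,2,1} = 0
G(14) = mex{0,3,2,3,2} = 1
G(15) = mex{1,2,3,2,3} = 0
G(16) = mex{0,3,2,3,2} = 1
G(17) = mex{1,4,3,2,3} = 0
G(18) = mex{0,0,4,3,2} = 1
G(19) = mex{1,1,0,4,3} = 2
G(20) = mex{2,0,1,0,4} = 3

3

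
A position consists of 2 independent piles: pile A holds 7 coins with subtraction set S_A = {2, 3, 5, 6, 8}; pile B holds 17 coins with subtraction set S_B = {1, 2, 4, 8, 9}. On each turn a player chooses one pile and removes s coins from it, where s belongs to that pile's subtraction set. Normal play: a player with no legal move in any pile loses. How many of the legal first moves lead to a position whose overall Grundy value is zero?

2

Pile A, S = {2, 3, 5, 6, 8}:
n : 0 1 2 3 4 5 6 7
G : 0 0 1 1 2 2 3 3
G_A(7) = 3.
Pile B, S = {1, 2, 4, 8, 9}:
n :  0  1  2  3  4  5  6  7  8  9 10 11 12 13 14 15 16 17
G :  0  1  2  0  1  2  0  1  2  3  4  5  3  0  1  2  0  1
G_B(17) = 1.
Combined Grundy value = 3 ⊕ 1 = 2.
A winning move leaves total XOR = 0, i.e. changes one component's Grundy value g to g ⊕ X where X is the current total.
Pile A: need g' = 3⊕2 = 1. Options: 7−2→G=2, 7−3→G=2, 7−5→G=1, 7−6→G=0. Hits: 1.
Pile B: need g' = 1⊕2 = 3. Options: 17−1→G=0, 17−2→G=2, 17−4→G=0, 17−8→G=3, 17−9→G=2. Hits: 1.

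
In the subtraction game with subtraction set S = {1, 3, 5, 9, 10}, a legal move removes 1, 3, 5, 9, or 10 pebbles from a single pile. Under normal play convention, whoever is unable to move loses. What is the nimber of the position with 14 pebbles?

n :  0  1  2  3  4  5  6  7  8  9 10 11 12 13 14
G :  0  1  0  1  0  1  0  1  0  1  2  3  2  3  2

2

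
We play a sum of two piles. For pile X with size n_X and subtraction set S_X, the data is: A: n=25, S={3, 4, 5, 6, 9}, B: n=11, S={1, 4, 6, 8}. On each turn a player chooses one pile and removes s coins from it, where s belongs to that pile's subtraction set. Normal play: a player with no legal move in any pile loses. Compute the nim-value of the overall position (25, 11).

2

Pile A, S = {3, 4, 5, 6, 9}:
G(0) = 0
G(1) = mex{} = 0
G(2) = mex{} = 0
G(3) = mex{0} = 1
G(4) = mex{0,0} = 1
G(5) = mex{0,0,0} = 1
G(6) = mex{1,0,0,0} = 2
G(7) = mex{1,1,0,0} = 2
G(8) = mex{1,1,1,0} = 2
G(9) = mex{2,1,1,1,0} = 3
G(10) = mex{2,2,1,1,0} = 3
G(11) = mex{2,2,2,1,0} = 3
G(12) = mex{3,2,2,2,1} = 0
G(13) = mex{3,3,2,2,1} = 0
G(14) = mex{3,3,3,2,1} = 0
G(15) = mex{0,3,3,3,2} = 1
G(16) = mex{0,0,3,3,2} = 1
G(17) = mex{0,0,0,3,2} = 1
G(18) = mex{1,0,0,0,3} = 2
G(19) = mex{1,1,0,0,3} = 2
G(20) = mex{1,1,1,0,3} = 2
G(21) = mex{2,1,1,1,0} = 3
G(22) = mex{2,2,1,1,0} = 3
G(23) = mex{2,2,2,1,0} = 3
G(24) = mex{3,2,2,2,1} = 0
G(25) = mex{3,3,2,2,1} = 0
G_A(25) = 0.
Pile B, S = {1, 4, 6, 8}:
G(0) = 0
G(1) = mex{0} = 1
G(2) = mex{1} = 0
G(3) = mex{0} = 1
G(4) = mex{1,0} = 2
G(5) = mex{2,1} = 0
G(6) = mex{0,0,0} = 1
G(7) = mex{1,1,1} = 0
G(8) = mex{0,2,0,0} = 1
G(9) = mex{1,0,1,1} = 2
G(10) = mex{2,1,2,0} = 3
G(11) = mex{3,0,0,1} = 2
G_B(11) = 2.
Combined Grundy value = 0 ⊕ 2 = 2.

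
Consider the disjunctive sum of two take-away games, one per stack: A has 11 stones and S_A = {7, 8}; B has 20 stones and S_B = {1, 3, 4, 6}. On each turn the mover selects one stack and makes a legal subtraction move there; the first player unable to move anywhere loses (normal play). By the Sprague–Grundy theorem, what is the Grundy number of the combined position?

3

Stack A, S = {7, 8}:
G(0) = 0
G(1) = mex{} = 0
G(2) = mex{} = 0
G(3) = mex{} = 0
G(4) = mex{} = 0
G(5) = mex{} = 0
G(6) = mex{} = 0
G(7) = mex{0} = 1
G(8) = mex{0,0} = 1
G(9) = mex{0,0} = 1
G(10) = mex{0,0} = 1
G(11) = mex{0,0} = 1
G_A(11) = 1.
Stack B, S = {1, 3, 4, 6}:
G(0) = 0
G(1) = mex{0} = 1
G(2) = mex{1} = 0
G(3) = mex{0,0} = 1
G(4) = mex{1,1,0} = 2
G(5) = mex{2,0,1} = 3
G(6) = mex{3,1,0,0} = 2
G(7) = mex{2,2,1,1} = 0
G(8) = mex{0,3,2,0} = 1
G(9) = mex{1,2,3,1} = 0
G(10) = mex{0,0,2,2} = 1
G(11) = mex{1,1,0,3} = 2
G(12) = mex{2,0,1,2} = 3
G(13) = mex{3,1,0,0} = 2
G(14) = mex{2,2,1,1} = 0
G(15) = mex{0,3,2,0} = 1
G(16) = mex{1,2,3,1} = 0
G(17) = mex{0,0,2,2} = 1
G(18) = mex{1,1,0,3} = 2
G(19) = mex{2,0,1,2} = 3
G(20) = mex{3,1,0,0} = 2
G_B(20) = 2.
Combined Grundy value = 1 ⊕ 2 = 3.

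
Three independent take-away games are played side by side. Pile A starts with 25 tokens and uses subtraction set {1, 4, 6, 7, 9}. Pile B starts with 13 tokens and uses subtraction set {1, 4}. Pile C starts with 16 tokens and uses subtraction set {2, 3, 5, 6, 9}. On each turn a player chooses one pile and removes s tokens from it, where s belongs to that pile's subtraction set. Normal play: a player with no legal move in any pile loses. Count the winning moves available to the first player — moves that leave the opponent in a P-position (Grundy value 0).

5

Pile A, S = {1, 4, 6, 7, 9}:
n :  0  1  2  3  4  5  6  7  8  9 10 11 12 13 14 15 16 17 18 19 20 21 22 23 24 25
G :  0  1  0  1  2  0  1  2  3  2  0  1  2  0  1  0  1  2  0  1  2  3  2  0  1  2
G_A(25) = 2.
Pile B, S = {1, 4}:
n :  0  1  2  3  4  5  6  7  8  9 10 11 12 13
G :  0  1  0  1  2  0  1  0  1  2  0  1  0  1
G_B(13) = 1.
Pile C, S = {2, 3, 5, 6, 9}:
n :  0  1  2  3  4  5  6  7  8  9 10 11 12 13 14 15 16
G :  0  0  1  1  2  2  3  3  0  4  1  5  0  4  1  2  0
G_C(16) = 0.
Combined Grundy value = 2 ⊕ 1 ⊕ 0 = 3.
A winning move leaves total XOR = 0, i.e. changes one component's Grundy value g to g ⊕ X where X is the current total.
Pile A: need g' = 2⊕3 = 1. Options: 25−1→G=1, 25−4→G=3, 25−6→G=1, 25−7→G=0, 25−9→G=1. Hits: 3.
Pile B: need g' = 1⊕3 = 2. Options: 13−1→G=0, 13−4→G=2. Hits: 1.
Pile C: need g' = 0⊕3 = 3. Options: 16−2→G=1, 16−3→G=4, 16−5→G=5, 16−6→G=1, 16−9→G=3. Hits: 1.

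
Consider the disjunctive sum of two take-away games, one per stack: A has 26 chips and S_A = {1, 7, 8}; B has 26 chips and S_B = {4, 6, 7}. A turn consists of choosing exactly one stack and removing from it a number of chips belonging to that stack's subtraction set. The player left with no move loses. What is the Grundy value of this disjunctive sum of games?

Stack A, S = {1, 7, 8}:
n :  0  1  2  3  4  5  6  7  8  9 10 11 12 13 14 15 16 17 18 19 20 21 22 23 24 25 26
G :  0  1  0  1  0  1  0  1  2  3  2  3  2  3  2  0  1  0  1  0  1  0  1  2  3  2  3
G_A(26) = 3.
Stack B, S = {4, 6, 7}:
G(0) = 0
G(1) = mex{} = 0
G(2) = mex{} = 0
G(3) = mex{} = 0
G(4) = mex{0} = 1
G(5) = mex{0} = 1
G(6) = mex{0,0} = 1
G(7) = mex{0,0,0} = 1
G(8) = mex{1,0,0} = 2
G(9) = mex{1,0,0} = 2
G(10) = mex{1,1,0} = 2
G(11) = mex{1,1,1} = 0
G(12) = mex{2,1,1} = 0
G(13) = mex{2,1,1} = 0
G(14) = mex{2,2,1} = 0
G(15) = mex{0,2,2} = 1
G(16) = mex{0,2,2} = 1
G(17) = mex{0,0,2} = 1
G(18) = mex{0,0,0} = 1
G(19) = mex{1,0,0} = 2
G(20) = mex{1,0,0} = 2
G(21) = mex{1,1,0} = 2
G(22) = mex{1,1,1} = 0
G(23) = mex{2,1,1} = 0
G(24) = mex{2,1,1} = 0
G(25) = mex{2,2,1} = 0
G(26) = mex{0,2,2} = 1
G_B(26) = 1.
Combined Grundy value = 3 ⊕ 1 = 2.

2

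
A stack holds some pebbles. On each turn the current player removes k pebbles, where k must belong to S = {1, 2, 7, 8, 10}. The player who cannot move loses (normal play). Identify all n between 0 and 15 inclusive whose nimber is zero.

0, 3, 6, 9, 12, 15

G(0) = 0
G(1) = mex{0} = 1
G(2) = mex{1,0} = 2
G(3) = mex{2,1} = 0
G(4) = mex{0,2} = 1
G(5) = mex{1,0} = 2
G(6) = mex{2,1} = 0
G(7) = mex{0,2,0} = 1
G(8) = mex{1,0,1,0} = 2
G(9) = mex{2,1,2,1} = 0
G(10) = mex{0,2,0,2,0} = 1
G(11) = mex{1,0,1,0,1} = 2
G(12) = mex{2,1,2,1,2} = 0
G(13) = mex{0,2,0,2,0} = 1
G(14) = mex{1,0,1,0,1} = 2
G(15) = mex{2,1,2,1,2} = 0
P-positions are exactly the n with G(n) = 0.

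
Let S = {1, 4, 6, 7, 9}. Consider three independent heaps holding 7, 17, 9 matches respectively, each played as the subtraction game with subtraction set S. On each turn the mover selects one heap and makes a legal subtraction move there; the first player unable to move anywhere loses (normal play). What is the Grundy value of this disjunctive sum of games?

2

All heaps use S = {1, 4, 6, 7, 9}:
G(0) = 0
G(1) = mex{0} = 1
G(2) = mex{1} = 0
G(3) = mex{0} = 1
G(4) = mex{1,0} = 2
G(5) = mex{2,1} = 0
G(6) = mex{0,0,0} = 1
G(7) = mex{1,1,1,0} = 2
G(8) = mex{2,2,0,1} = 3
G(9) = mex{3,0,1,0,0} = 2
G(10) = mex{2,1,2,1,1} = 0
G(11) = mex{0,2,0,2,0} = 1
G(12) = mex{1,3,1,0,1} = 2
G(13) = mex{2,2,2,1,2} = 0
G(14) = mex{0,0,3,2,0} = 1
G(15) = mex{1,1,2,3,1} = 0
G(16) = mex{0,2,0,2,2} = 1
G(17) = mex{1,0,1,0,3} = 2
Heap A: G(7) = 2.
Heap B: G(17) = 2.
Heap C: G(9) = 2.
Combined Grundy value = 2 ⊕ 2 ⊕ 2 = 2.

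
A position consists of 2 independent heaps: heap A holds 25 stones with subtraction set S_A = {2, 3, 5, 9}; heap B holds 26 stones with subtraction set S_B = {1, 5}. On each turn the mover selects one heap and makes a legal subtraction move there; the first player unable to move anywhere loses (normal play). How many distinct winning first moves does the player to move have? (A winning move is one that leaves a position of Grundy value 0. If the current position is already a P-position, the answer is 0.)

Heap A, S = {2, 3, 5, 9}:
n :  0  1  2  3  4  5  6  7  8  9 10 11 12 13 14 15 16 17 18 19 20 21 22 23 24 25
G :  0  0  1  1  2  2  3  0  0  1  1  2  2  3  0  0  1  1  2  2  3  0  0  1  1  2
G_A(25) = 2.
Heap B, S = {1, 5}:
n :  0  1  2  3  4  5  6  7  8  9 10 11 12 13 14 15 16 17 18 19 20 21 22 23 24 25 26
G :  0  1  0  1  0  1  0  1  0  1  0  1  0  1  0  1  0  1  0  1  0  1  0  1  0  1  0
G_B(26) = 0.
Combined Grundy value = 2 ⊕ 0 = 2.
A winning move leaves total XOR = 0, i.e. changes one component's Grundy value g to g ⊕ X where X is the current total.
Heap A: need g' = 2⊕2 = 0. Options: 25−2→G=1, 25−3→G=0, 25−5→G=3, 25−9→G=1. Hits: 1.
Heap B: need g' = 0⊕2 = 2. Options: 26−1→G=1, 26−5→G=1. Hits: 0.

1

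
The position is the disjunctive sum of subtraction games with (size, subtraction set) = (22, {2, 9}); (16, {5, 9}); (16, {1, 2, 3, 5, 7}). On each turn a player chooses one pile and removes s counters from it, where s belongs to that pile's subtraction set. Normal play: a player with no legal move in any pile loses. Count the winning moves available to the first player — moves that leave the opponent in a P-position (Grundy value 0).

Pile A, S = {2, 9}:
G(0) = 0
G(1) = mex{} = 0
G(2) = mex{0} = 1
G(3) = mex{0} = 1
G(4) = mex{1} = 0
G(5) = mex{1} = 0
G(6) = mex{0} = 1
G(7) = mex{0} = 1
G(8) = mex{1} = 0
G(9) = mex{1,0} = 2
G(10) = mex{0,0} = 1
G(11) = mex{2,1} = 0
G(12) = mex{1,1} = 0
G(13) = mex{0,0} = 1
G(14) = mex{0,0} = 1
G(15) = mex{1,1} = 0
G(16) = mex{1,1} = 0
G(17) = mex{0,0} = 1
G(18) = mex{0,2} = 1
G(19) = mex{1,1} = 0
G(20) = mex{1,0} = 2
G(21) = mex{0,0} = 1
G(22) = mex{2,1} = 0
G_A(22) = 0.
Pile B, S = {5, 9}:
G(0) = 0
G(1) = mex{} = 0
G(2) = mex{} = 0
G(3) = mex{} = 0
G(4) = mex{} = 0
G(5) = mex{0} = 1
G(6) = mex{0} = 1
G(7) = mex{0} = 1
G(8) = mex{0} = 1
G(9) = mex{0,0} = 1
G(10) = mex{1,0} = 2
G(11) = mex{1,0} = 2
G(12) = mex{1,0} = 2
G(13) = mex{1,0} = 2
G(14) = mex{1,1} = 0
G(15) = mex{2,1} = 0
G(16) = mex{2,1} = 0
G_B(16) = 0.
Pile C, S = {1, 2, 3, 5, 7}:
n :  0  1  2  3  4  5  6  7  8  9 10 11 12 13 14 15 16
G :  0  1  2  3  0  1  2  3  0  1  2  3  0  1  2  3  0
G_C(16) = 0.
Combined Grundy value = 0 ⊕ 0 ⊕ 0 = 0.
A winning move leaves total XOR = 0, i.e. changes one component's Grundy value g to g ⊕ X where X is the current total.
Pile A: target g' = 0⊕0 = 0, but every legal move changes the Grundy value (mex property), so 0 moves.
Pile B: target g' = 0⊕0 = 0, but every legal move changes the Grundy value (mex property), so 0 moves.
Pile C: target g' = 0⊕0 = 0, but every legal move changes the Grundy value (mex property), so 0 moves.

0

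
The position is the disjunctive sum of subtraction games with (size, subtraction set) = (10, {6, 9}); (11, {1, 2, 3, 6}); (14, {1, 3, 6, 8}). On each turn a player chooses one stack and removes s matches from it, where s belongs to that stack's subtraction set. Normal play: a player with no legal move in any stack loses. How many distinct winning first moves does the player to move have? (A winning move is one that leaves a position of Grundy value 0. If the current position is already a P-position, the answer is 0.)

3

Stack A, S = {6, 9}:
n :  0  1  2  3  4  5  6  7  8  9 10
G :  0  0  0  0  0  0  1  1  1  1  1
G_A(10) = 1.
Stack B, S = {1, 2, 3, 6}:
G(0) = 0
G(1) = mex{0} = 1
G(2) = mex{1,0} = 2
G(3) = mex{2,1,0} = 3
G(4) = mex{3,2,1} = 0
G(5) = mex{0,3,2} = 1
G(6) = mex{1,0,3,0} = 2
G(7) = mex{2,1,0,1} = 3
G(8) = mex{3,2,1,2} = 0
G(9) = mex{0,3,2,3} = 1
G(10) = mex{1,0,3,0} = 2
G(11) = mex{2,1,0,1} = 3
G_B(11) = 3.
Stack C, S = {1, 3, 6, 8}:
n :  0  1  2  3  4  5  6  7  8  9 10 11 12 13 14
G :  0  1  0  1  0  1  2  3  2  0  1  0  1  0  1
G_C(14) = 1.
Combined Grundy value = 1 ⊕ 3 ⊕ 1 = 3.
A winning move leaves total XOR = 0, i.e. changes one component's Grundy value g to g ⊕ X where X is the current total.
Stack A: need g' = 1⊕3 = 2. Options: 10−6→G=0, 10−9→G=0. Hits: 0.
Stack B: need g' = 3⊕3 = 0. Options: 11−1→G=2, 11−2→G=1, 11−3→G=0, 11−6→G=1. Hits: 1.
Stack C: need g' = 1⊕3 = 2. Options: 14−1→G=0, 14−3→G=0, 14−6→G=2, 14−8→G=2. Hits: 2.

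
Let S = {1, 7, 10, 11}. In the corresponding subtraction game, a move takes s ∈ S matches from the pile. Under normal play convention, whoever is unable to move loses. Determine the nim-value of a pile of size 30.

2

G(0) = 0
G(1) = mex{0} = 1
G(2) = mex{1} = 0
G(3) = mex{0} = 1
G(4) = mex{1} = 0
G(5) = mex{0} = 1
G(6) = mex{1} = 0
G(7) = mex{0,0} = 1
G(8) = mex{1,1} = 0
G(9) = mex{0,0} = 1
G(10) = mex{1,1,0} = 2
G(11) = mex{2,0,1,0} = 3
G(12) = mex{3,1,0,1} = 2
G(13) = mex{2,0,1,0} = 3
G(14) = mex{3,1,0,1} = 2
G(15) = mex{2,0,1,0} = 3
G(16) = mex{3,1,0,1} = 2
G(17) = mex{2,2,1,0} = 3
G(18) = mex{3,3,0,1} = 2
G(19) = mex{2,2,1,0} = 3
G(20) = mex{3,3,2,1} = 0
G(21) = mex{0,2,3,2} = 1
G(22) = mex{1,3,2,3} = 0
G(23) = mex{0,2,3,2} = 1
G(24) = mex{1,3,2,3} = 0
G(25) = mex{0,2,3,2} = 1
G(26) = mex{1,3,2,3} = 0
G(27) = mex{0,0,3,2} = 1
G(28) = mex{1,1,2,3} = 0
G(29) = mex{0,0,3,2} = 1
G(30) = mex{1,1,0,3} = 2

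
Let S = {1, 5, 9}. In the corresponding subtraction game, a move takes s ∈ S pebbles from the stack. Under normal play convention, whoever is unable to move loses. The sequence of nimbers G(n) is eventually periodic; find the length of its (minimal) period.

2

n :  0  1  2  3  4  5  6  7  8  9 10 11 12 13 14
G :  0  1  0  1  0  1  0  1  0  1  0  1  0  1  0
G(n+2) = G(n) holds for n = 0,…,8 (a full window of length max(S) = 9), so the sequence is purely periodic with period 2.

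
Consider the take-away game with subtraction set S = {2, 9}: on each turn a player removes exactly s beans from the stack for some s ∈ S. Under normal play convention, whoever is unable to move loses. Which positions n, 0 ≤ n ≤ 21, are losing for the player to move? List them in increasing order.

n :  0  1  2  3  4  5  6  7  8  9 10 11 12 13 14 15 16 17 18 19 20 21
G :  0  0  1  1  0  0  1  1  0  2  1  0  0  1  1  0  0  1  1  0  2  1
P-positions are exactly the n with G(n) = 0.

0, 1, 4, 5, 8, 11, 12, 15, 16, 19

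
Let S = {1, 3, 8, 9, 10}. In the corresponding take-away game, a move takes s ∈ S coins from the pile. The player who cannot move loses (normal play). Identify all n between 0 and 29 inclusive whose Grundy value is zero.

n :  0  1  2  3  4  5  6  7  8  9 10 11 12 13 14 15 16 17 18 19 20 21 22 23 24 25 26 27 28 29
G :  0  1  0  1  0  1  0  1  2  3  2  3  2  3  2  3  4  0  1  0  1  0  1  0  1  2  3  2  3  2
P-positions are exactly the n with G(n) = 0.

0, 2, 4, 6, 17, 19, 21, 23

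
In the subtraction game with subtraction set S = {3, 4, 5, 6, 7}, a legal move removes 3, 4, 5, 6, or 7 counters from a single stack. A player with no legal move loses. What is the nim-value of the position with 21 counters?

0

n :  0  1  2  3  4  5  6  7  8  9 10 11 12 13 14 15 16 17 18 19 20 21
G :  0  0  0  1  1  1  2  2  2  3  0  0  0  1  1  1  2  2  2  3  0  0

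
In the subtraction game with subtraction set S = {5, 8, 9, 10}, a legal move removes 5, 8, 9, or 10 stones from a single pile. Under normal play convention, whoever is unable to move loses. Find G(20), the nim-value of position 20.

1

n :  0  1  2  3  4  5  6  7  8  9 10 11 12 13 14 15 16 17 18 19 20
G :  0  0  0  0  0  1  1  1  1  1  2  2  2  2  2  0  0  0  0  0  1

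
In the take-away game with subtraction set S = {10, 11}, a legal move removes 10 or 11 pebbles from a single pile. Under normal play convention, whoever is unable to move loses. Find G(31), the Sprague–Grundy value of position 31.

G(0) = 0
G(1) = mex{} = 0
G(2) = mex{} = 0
G(3) = mex{} = 0
G(4) = mex{} = 0
G(5) = mex{} = 0
G(6) = mex{} = 0
G(7) = mex{} = 0
G(8) = mex{} = 0
G(9) = mex{} = 0
G(10) = mex{0} = 1
G(11) = mex{0,0} = 1
G(12) = mex{0,0} = 1
G(13) = mex{0,0} = 1
G(14) = mex{0,0} = 1
G(15) = mex{0,0} = 1
G(16) = mex{0,0} = 1
G(17) = mex{0,0} = 1
G(18) = mex{0,0} = 1
G(19) = mex{0,0} = 1
G(20) = mex{1,0} = 2
G(21) = mex{1,1} = 0
G(22) = mex{1,1} = 0
G(23) = mex{1,1} = 0
G(24) = mex{1,1} = 0
G(25) = mex{1,1} = 0
G(26) = mex{1,1} = 0
G(27) = mex{1,1} = 0
G(28) = mex{1,1} = 0
G(29) = mex{1,1} = 0
G(30) = mex{2,1} = 0
G(31) = mex{0,2} = 1

1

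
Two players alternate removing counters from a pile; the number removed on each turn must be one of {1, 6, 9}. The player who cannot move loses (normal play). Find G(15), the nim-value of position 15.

n :  0  1  2  3  4  5  6  7  8  9 10 11 12 13 14 15
G :  0  1  0  1  0  1  2  0  1  2  3  2  0  1  0  1

1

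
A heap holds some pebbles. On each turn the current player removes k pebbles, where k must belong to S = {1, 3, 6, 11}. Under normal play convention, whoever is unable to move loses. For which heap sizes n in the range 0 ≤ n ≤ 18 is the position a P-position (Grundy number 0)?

0, 2, 4, 9, 14, 16, 18

G(0) = 0
G(1) = mex{0} = 1
G(2) = mex{1} = 0
G(3) = mex{0,0} = 1
G(4) = mex{1,1} = 0
G(5) = mex{0,0} = 1
G(6) = mex{1,1,0} = 2
G(7) = mex{2,0,1} = 3
G(8) = mex{3,1,0} = 2
G(9) = mex{2,2,1} = 0
G(10) = mex{0,3,0} = 1
G(11) = mex{1,2,1,0} = 3
G(12) = mex{3,0,2,1} = 4
G(13) = mex{4,1,3,0} = 2
G(14) = mex{2,3,2,1} = 0
G(15) = mex{0,4,0,0} = 1
G(16) = mex{1,2,1,1} = 0
G(17) = mex{0,0,3,2} = 1
G(18) = mex{1,1,4,3} = 0
P-positions are exactly the n with G(n) = 0.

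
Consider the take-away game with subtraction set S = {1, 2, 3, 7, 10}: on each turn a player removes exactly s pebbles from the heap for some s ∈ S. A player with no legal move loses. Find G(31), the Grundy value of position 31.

G(0) = 0
G(1) = mex{0} = 1
G(2) = mex{1,0} = 2
G(3) = mex{2,1,0} = 3
G(4) = mex{3,2,1} = 0
G(5) = mex{0,3,2} = 1
G(6) = mex{1,0,3} = 2
G(7) = mex{2,1,0,0} = 3
G(8) = mex{3,2,1,1} = 0
G(9) = mex{0,3,2,2} = 1
G(10) = mex{1,0,3,3,0} = 2
G(11) = mex{2,1,0,0,1} = 3
G(12) = mex{3,2,1,1,2} = 0
G(13) = mex{0,3,2,2,3} = 1
G(14) = mex{1,0,3,3,0} = 2
G(15) = mex{2,1,0,0,1} = 3
G(16) = mex{3,2,1,1,2} = 0
G(17) = mex{0,3,2,2,3} = 1
G(18) = mex{1,0,3,3,0} = 2
G(19) = mex{2,1,0,0,1} = 3
G(20) = mex{3,2,1,1,2} = 0
G(21) = mex{0,3,2,2,3} = 1
G(22) = mex{1,0,3,3,0} = 2
G(23) = mex{2,1,0,0,1} = 3
G(24) = mex{3,2,1,1,2} = 0
G(25) = mex{0,3,2,2,3} = 1
G(26) = mex{1,0,3,3,0} = 2
G(27) = mex{2,1,0,0,1} = 3
G(28) = mex{3,2,1,1,2} = 0
G(29) = mex{0,3,2,2,3} = 1
G(30) = mex{1,0,3,3,0} = 2
G(31) = mex{2,1,0,0,1} = 3

3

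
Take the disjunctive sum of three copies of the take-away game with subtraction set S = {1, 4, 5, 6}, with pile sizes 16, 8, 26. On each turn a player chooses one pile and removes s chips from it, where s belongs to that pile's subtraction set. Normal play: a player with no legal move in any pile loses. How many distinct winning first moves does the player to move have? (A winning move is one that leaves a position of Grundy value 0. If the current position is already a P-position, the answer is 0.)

All piles use S = {1, 4, 5, 6}:
G(0) = 0
G(1) = mex{0} = 1
G(2) = mex{1} = 0
G(3) = mex{0} = 1
G(4) = mex{1,0} = 2
G(5) = mex{2,1,0} = 3
G(6) = mex{3,0,1,0} = 2
G(7) = mex{2,1,0,1} = 3
G(8) = mex{3,2,1,0} = 4
G(9) = mex{4,3,2,1} = 0
G(10) = mex{0,2,3,2} = 1
G(11) = mex{1,3,2,3} = 0
G(12) = mex{0,4,3,2} = 1
G(13) = mex{1,0,4,3} = 2
G(14) = mex{2,1,0,4} = 3
G(15) = mex{3,0,1,0} = 2
G(16) = mex{2,1,0,1} = 3
G(17) = mex{3,2,1,0} = 4
G(18) = mex{4,3,2,1} = 0
G(19) = mex{0,2,3,2} = 1
G(20) = mex{1,3,2,3} = 0
G(21) = mex{0,4,3,2} = 1
G(22) = mex{1,0,4,3} = 2
G(23) = mex{2,1,0,4} = 3
G(24) = mex{3,0,1,0} = 2
G(25) = mex{2,1,0,1} = 3
G(26) = mex{3,2,1,0} = 4
Pile A: G(16) = 3.
Pile B: G(8) = 4.
Pile C: G(26) = 4.
Combined Grundy value = 3 ⊕ 4 ⊕ 4 = 3.
A winning move leaves total XOR = 0, i.e. changes one component's Grundy value g to g ⊕ X where X is the current total.
Pile A: need g' = 3⊕3 = 0. Options: 16−1→G=2, 16−4→G=1, 16−5→G=0, 16−6→G=1. Hits: 1.
Pile B: need g' = 4⊕3 = 7. Options: 8−1→G=3, 8−4→G=2, 8−5→G=1, 8−6→G=0. Hits: 0.
Pile C: need g' = 4⊕3 = 7. Options: 26−1→G=3, 26−4→G=2, 26−5→G=1, 26−6→G=0. Hits: 0.

1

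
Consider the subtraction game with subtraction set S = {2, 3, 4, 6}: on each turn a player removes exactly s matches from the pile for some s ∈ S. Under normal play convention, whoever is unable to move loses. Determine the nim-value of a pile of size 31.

3

G(0) = 0
G(1) = mex{} = 0
G(2) = mex{0} = 1
G(3) = mex{0,0} = 1
G(4) = mex{1,0,0} = 2
G(5) = mex{1,1,0} = 2
G(6) = mex{2,1,1,0} = 3
G(7) = mex{2,2,1,0} = 3
G(8) = mex{3,2,2,1} = 0
G(9) = mex{3,3,2,1} = 0
G(10) = mex{0,3,3,2} = 1
G(11) = mex{0,0,3,2} = 1
G(12) = mex{1,0,0,3} = 2
G(13) = mex{1,1,0,3} = 2
G(14) = mex{2,1,1,0} = 3
G(15) = mex{2,2,1,0} = 3
G(16) = mex{3,2,2,1} = 0
G(17) = mex{3,3,2,1} = 0
G(18) = mex{0,3,3,2} = 1
G(19) = mex{0,0,3,2} = 1
G(20) = mex{1,0,0,3} = 2
G(21) = mex{1,1,0,3} = 2
G(22) = mex{2,1,1,0} = 3
G(23) = mex{2,2,1,0} = 3
G(24) = mex{3,2,2,1} = 0
G(25) = mex{3,3,2,1} = 0
G(26) = mex{0,3,3,2} = 1
G(27) = mex{0,0,3,2} = 1
G(28) = mex{1,0,0,3} = 2
G(29) = mex{1,1,0,3} = 2
G(30) = mex{2,1,1,0} = 3
G(31) = mex{2,2,1,0} = 3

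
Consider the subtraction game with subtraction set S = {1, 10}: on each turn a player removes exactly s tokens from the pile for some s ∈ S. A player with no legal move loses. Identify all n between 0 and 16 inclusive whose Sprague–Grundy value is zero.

0, 2, 4, 6, 8, 11, 13, 15

G(0) = 0
G(1) = mex{0} = 1
G(2) = mex{1} = 0
G(3) = mex{0} = 1
G(4) = mex{1} = 0
G(5) = mex{0} = 1
G(6) = mex{1} = 0
G(7) = mex{0} = 1
G(8) = mex{1} = 0
G(9) = mex{0} = 1
G(10) = mex{1,0} = 2
G(11) = mex{2,1} = 0
G(12) = mex{0,0} = 1
G(13) = mex{1,1} = 0
G(14) = mex{0,0} = 1
G(15) = mex{1,1} = 0
G(16) = mex{0,0} = 1
P-positions are exactly the n with G(n) = 0.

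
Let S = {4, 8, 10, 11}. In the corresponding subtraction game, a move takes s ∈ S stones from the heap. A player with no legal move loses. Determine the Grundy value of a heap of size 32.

0

G(0) = 0
G(1) = mex{} = 0
G(2) = mex{} = 0
G(3) = mex{} = 0
G(4) = mex{0} = 1
G(5) = mex{0} = 1
G(6) = mex{0} = 1
G(7) = mex{0} = 1
G(8) = mex{1,0} = 2
G(9) = mex{1,0} = 2
G(10) = mex{1,0,0} = 2
G(11) = mex{1,0,0,0} = 2
G(12) = mex{2,1,0,0} = 3
G(13) = mex{2,1,0,0} = 3
G(14) = mex{2,1,1,0} = 3
G(15) = mex{2,1,1,1} = 0
G(16) = mex{3,2,1,1} = 0
G(17) = mex{3,2,1,1} = 0
G(18) = mex{3,2,2,1} = 0
G(19) = mex{0,2,2,2} = 1
G(20) = mex{0,3,2,2} = 1
G(21) = mex{0,3,2,2} = 1
G(22) = mex{0,3,3,2} = 1
G(23) = mex{1,0,3,3} = 2
G(24) = mex{1,0,3,3} = 2
G(25) = mex{1,0,0,3} = 2
G(26) = mex{1,0,0,0} = 2
G(27) = mex{2,1,0,0} = 3
G(28) = mex{2,1,0,0} = 3
G(29) = mex{2,1,1,0} = 3
G(30) = mex{2,1,1,1} = 0
G(31) = mex{3,2,1,1} = 0
G(32) = mex{3,2,1,1} = 0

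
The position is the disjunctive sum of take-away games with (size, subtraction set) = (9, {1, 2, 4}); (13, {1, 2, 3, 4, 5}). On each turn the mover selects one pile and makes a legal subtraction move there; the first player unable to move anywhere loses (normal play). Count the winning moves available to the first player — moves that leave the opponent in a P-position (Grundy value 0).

2

Pile A, S = {1, 2, 4}:
n : 0 1 2 3 4 5 6 7 8 9
G : 0 1 2 0 1 2 0 1 2 0
G_A(9) = 0.
Pile B, S = {1, 2, 3, 4, 5}:
n :  0  1  2  3  4  5  6  7  8  9 10 11 12 13
G :  0  1  2  3  4  5  0  1  2  3  4  5  0  1
G_B(13) = 1.
Combined Grundy value = 0 ⊕ 1 = 1.
A winning move leaves total XOR = 0, i.e. changes one component's Grundy value g to g ⊕ X where X is the current total.
Pile A: need g' = 0⊕1 = 1. Options: 9−1→G=2, 9−2→G=1, 9−4→G=2. Hits: 1.
Pile B: need g' = 1⊕1 = 0. Options: 13−1→G=0, 13−2→G=5, 13−3→G=4, 13−4→G=3, 13−5→G=2. Hits: 1.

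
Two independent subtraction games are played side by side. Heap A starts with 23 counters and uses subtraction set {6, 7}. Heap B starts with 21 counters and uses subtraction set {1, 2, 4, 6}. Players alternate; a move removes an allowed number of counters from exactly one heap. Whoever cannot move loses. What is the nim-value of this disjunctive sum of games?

Heap A, S = {6, 7}:
G(0) = 0
G(1) = mex{} = 0
G(2) = mex{} = 0
G(3) = mex{} = 0
G(4) = mex{} = 0
G(5) = mex{} = 0
G(6) = mex{0} = 1
G(7) = mex{0,0} = 1
G(8) = mex{0,0} = 1
G(9) = mex{0,0} = 1
G(10) = mex{0,0} = 1
G(11) = mex{0,0} = 1
G(12) = mex{1,0} = 2
G(13) = mex{1,1} = 0
G(14) = mex{1,1} = 0
G(15) = mex{1,1} = 0
G(16) = mex{1,1} = 0
G(17) = mex{1,1} = 0
G(18) = mex{2,1} = 0
G(19) = mex{0,2} = 1
G(20) = mex{0,0} = 1
G(21) = mex{0,0} = 1
G(22) = mex{0,0} = 1
G(23) = mex{0,0} = 1
G_A(23) = 1.
Heap B, S = {1, 2, 4, 6}:
G(0) = 0
G(1) = mex{0} = 1
G(2) = mex{1,0} = 2
G(3) = mex{2,1} = 0
G(4) = mex{0,2,0} = 1
G(5) = mex{1,0,1} = 2
G(6) = mex{2,1,2,0} = 3
G(7) = mex{3,2,0,1} = 4
G(8) = mex{4,3,1,2} = 0
G(9) = mex{0,4,2,0} = 1
G(10) = mex{1,0,3,1} = 2
G(11) = mex{2,1,4,2} = 0
G(12) = mex{0,2,0,3} = 1
G(13) = mex{1,0,1,4} = 2
G(14) = mex{2,1,2,0} = 3
G(15) = mex{3,2,0,1} = 4
G(16) = mex{4,3,1,2} = 0
G(17) = mex{0,4,2,0} = 1
G(18) = mex{1,0,3,1} = 2
G(19) = mex{2,1,4,2} = 0
G(20) = mex{0,2,0,3} = 1
G(21) = mex{1,0,1,4} = 2
G_B(21) = 2.
Combined Grundy value = 1 ⊕ 2 = 3.

3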